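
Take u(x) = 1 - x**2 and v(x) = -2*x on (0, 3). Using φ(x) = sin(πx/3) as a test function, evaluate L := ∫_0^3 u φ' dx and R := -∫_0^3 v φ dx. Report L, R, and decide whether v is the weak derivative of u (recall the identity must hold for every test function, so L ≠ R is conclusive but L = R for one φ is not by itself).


LHS = 18/π, RHS = 18/π. Yes, v = u' weakly.

u(x) = 1 - x**2, classical derivative u'(x) = -2*x.
φ(x) = sin(πx/3), so φ'(x) = π*cos(π*x/3)/3.
Note φ(0) = φ(3) = 0, so the boundary term u·φ vanishes.
LHS = ∫_0^3 u(x) φ'(x) dx = ∫_0^3 (-π*x^2*cos(π*x/3)/3 + π*cos(π*x/3)/3) dx. Term by term:
  ∫_0^3 π*cos(π*x/3)/3 dx = 0;  ∫_0^3 -π*x^2*cos(π*x/3)/3 dx = 18/π.
Sum: 0 + 18/π = 18/π.
So LHS = 18/π.
∫_0^3 v(x) φ(x) dx = ∫_0^3 (-2*x*sin(π*x/3)) dx. Term by term:
  ∫_0^3 -2*x*sin(π*x/3) dx = -18/π.
So RHS = -∫_0^3 v(x) φ(x) dx = 18/π.
LHS = RHS, so the identity holds for this test φ.
Moreover u is smooth here and v(x) = u'(x) = -2*x pointwise, so the identity holds for every test function. Hence v is the weak derivative of u.


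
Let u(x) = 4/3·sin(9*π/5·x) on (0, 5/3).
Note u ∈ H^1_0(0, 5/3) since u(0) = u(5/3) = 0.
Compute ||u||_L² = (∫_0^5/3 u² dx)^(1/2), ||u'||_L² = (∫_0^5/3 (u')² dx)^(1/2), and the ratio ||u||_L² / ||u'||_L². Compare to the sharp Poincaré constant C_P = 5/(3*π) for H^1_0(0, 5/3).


||u||_L² / ||u'||_L² = 5/(9*π) < C_P = 5/(3*π).

u(x) = 4/3·sin(9*π/5·x), so u'(x) = 12*π*cos(9*π*x/5)/5.
Writing u(x) = A·sin(kπx/L) with A = 4/3 and k = 3, use ∫_0^L sin²(kπx/L) dx = L/2 and ∫_0^L cos²(kπx/L) dx = L/2.
u² = 16/9·sin²(9*π/5·x) and (u')² = 144*π^2/25·cos²(9*π/5·x), and each of sin², cos² integrates to L/2 = 5/6 over (0, 5/3).
∫_0^5/3 u² dx = 40/27, so ||u||_L² = 2*sqrt(30)/9.
∫_0^5/3 (u')² dx = 24*π^2/5, so ||u'||_L² = 2*sqrt(30)*π/5.
Ratio ||u||_L² / ||u'||_L² = 5/(9*π).
Sharp Poincaré constant on H^1_0(0, 5/3) is C_P = L/π = 5/(3*π), achieved by sin(3*π/5·x).
This is the k = 3 harmonic; the ratio L/(kπ) is strictly less than C_P = L/π, consistent with the sharp inequality ||u||_L² ≤ C_P ||u'||_L².


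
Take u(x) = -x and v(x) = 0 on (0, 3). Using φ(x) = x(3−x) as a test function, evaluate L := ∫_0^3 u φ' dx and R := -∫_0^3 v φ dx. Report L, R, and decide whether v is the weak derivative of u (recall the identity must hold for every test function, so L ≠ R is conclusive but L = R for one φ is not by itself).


LHS = 9/2, RHS = 0. No, v is not the weak derivative of u.

u(x) = -x, classical derivative u'(x) = -1.
φ(x) = x(3−x), so φ'(x) = 3 - 2*x.
Note φ(0) = φ(3) = 0, so the boundary term u·φ vanishes.
LHS = ∫_0^3 u(x) φ'(x) dx = ∫_0^3 (2*x^2 - 3*x) dx. Term by term:
  ∫_0^3 2*x^2 dx = 18;  ∫_0^3 -3*x dx = -27/2.
Sum: 18 − 27/2 = 9/2.
So LHS = 9/2.
∫_0^3 v(x) φ(x) dx = ∫_0^3 (0) dx. Term by term:
  ∫_0^3 0 dx = 0.
So RHS = -∫_0^3 v(x) φ(x) dx = 0.
LHS − RHS = 9/2 ≠ 0, so the identity fails.
(For a valid weak derivative the identity must hold for EVERY test function, in particular this one. The failure shows v is NOT the weak derivative of u.)
Correct weak derivative would be u'(x) = -1.


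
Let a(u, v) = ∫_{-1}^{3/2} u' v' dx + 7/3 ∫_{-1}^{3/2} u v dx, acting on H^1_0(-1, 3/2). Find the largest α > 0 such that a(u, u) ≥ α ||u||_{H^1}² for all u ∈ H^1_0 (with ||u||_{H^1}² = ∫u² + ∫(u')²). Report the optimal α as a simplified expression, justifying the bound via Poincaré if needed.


α = 1

Coercivity of a(·,·) on H^1_0(-1, 3/2) means a(u, u) ≥ α ||u||_{H^1}² for every u ∈ H^1_0.
The interval has length L = 5/2, and Poincaré/coercivity depend only on L. Here a(u, u) = ∫(u')² + (7/3)·∫u².
Here c = 7/3 ≥ 1, so a(u,u) = ∫(u')² + c∫u² ≥ ∫(u')² + ∫u² = ||u||_{H^1}², i.e. α = 1 works. No larger α is possible: a(u,u) ≥ α||u||_{H^1}² means (1−α)∫(u')² ≥ (α−c)∫u², and for the modes u_n = sin(nπ(x−x₀)/L) (x₀ the left endpoint) one has ∫u_n²/∫(u_n')² = (L/(nπ))² → 0, so a(u_n,u_n)/||u_n||_{H^1}² → 1. Hence the optimal constant is α = 1.
Therefore α = 1.


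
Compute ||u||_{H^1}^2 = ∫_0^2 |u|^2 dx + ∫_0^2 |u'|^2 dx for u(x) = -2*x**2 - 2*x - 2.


||u||_{H^1}^2 = 2944/15

The H^1 norm (squared) on an interval (0, L) is
  ||u||_{H^1}^2 = ∫_0^L u(x)^2 dx + ∫_0^L u'(x)^2 dx.
Compute u'(x) = -4*x - 2.
Then u(x)^2 = 4*x**4 + 8*x**3 + 12*x**2 + 8*x + 4 and u'(x)^2 = 16*x**2 + 16*x + 4.
Integrate each monomial from 0 to 2 using ∫_0^2 c·x^n dx = c·2^(n+1)/(n+1):
  ∫_0^2 u(x)^2 dx = ∫_0^2 (4*x^4 + 8*x^3 + 12*x^2 + 8*x + 4) dx. Term by term:
    ∫_0^2 4*x^4 dx = 128/5;  ∫_0^2 8*x^3 dx = 32;  ∫_0^2 12*x^2 dx = 32;
    ∫_0^2 8*x dx = 16;  ∫_0^2 4 dx = 8.
  Sum: 128/5 + 32 + 32 + 16 + 8 = 568/5.
  ∫_0^2 u'(x)^2 dx = ∫_0^2 (16*x^2 + 16*x + 4) dx. Term by term:
    ∫_0^2 16*x^2 dx = 128/3;  ∫_0^2 16*x dx = 32;  ∫_0^2 4 dx = 8.
  Sum: 128/3 + 32 + 8 = 248/3.
Adding: ||u||_{H^1}^2 = 568/5 + 248/3 = 2944/15.


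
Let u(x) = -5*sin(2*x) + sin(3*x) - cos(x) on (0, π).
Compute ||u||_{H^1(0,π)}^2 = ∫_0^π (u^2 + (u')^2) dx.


||u||_{H^1(0,π)}^2 = 80/3 + 137*π/2

u'(x) = sin(x) - 10*cos(2*x) + 3*cos(3*x).
Expand u² and (u')² and integrate term by term on (0, π), using: for integers n ≥ 1, ∫_0^π sin²(nx) dx = ∫_0^π cos²(nx) dx = π/2; for n ≠ n', ∫_0^π sin(nx)sin(n'x) dx = ∫_0^π cos(nx)cos(n'x) dx = 0; and by product-to-sum, ∫_0^π sin(nx)cos(n'x) dx = ½∫_0^π [sin((n+n')x) + sin((n−n')x)] dx, which is 0 when n+n' is even and 2n/(n²−n'²) when n+n' is odd (it need not vanish on (0, π)).
  u² squared terms: (-1)²·∫cos(x)² dx = 1·π/2 = π/2;  (-5)²·∫sin(2x)² dx = 25·π/2 = 25*π/2;  (1)²·∫sin(3x)² dx = 1·π/2 = π/2.
  u² cross terms: 2·(-1)·(-5)·∫cos(x)·sin(2x) dx = 10·(4/3) = 40/3;  2·(-1)·(1)·∫cos(x)·sin(3x) dx = -2·(0) = 0;  2·(-5)·(1)·∫sin(2x)·sin(3x) dx = -10·(0) = 0.
  So ∫_0^π u² dx = π/2 + 25*π/2 + π/2 + 40/3 + 0 + 0 = 40/3 + 27*π/2.
  (u')² squared terms: (-10)²·∫cos(2x)² dx = 100·π/2 = 50*π;  (3)²·∫cos(3x)² dx = 9·π/2 = 9*π/2;  (1)²·∫sin(x)² dx = 1·π/2 = π/2.
  (u')² cross terms: 2·(-10)·(3)·∫cos(2x)·cos(3x) dx = -60·(0) = 0;  2·(-10)·(1)·∫cos(2x)·sin(x) dx = -20·(-2/3) = 40/3;  2·(3)·(1)·∫cos(3x)·sin(x) dx = 6·(0) = 0.
  So ∫_0^π (u')² dx = 50*π + 9*π/2 + π/2 + 0 + 40/3 + 0 = 40/3 + 55*π.
||u||_{H^1}^2 = (40/3 + 27*π/2) + (40/3 + 55*π) = 80/3 + 137*π/2.


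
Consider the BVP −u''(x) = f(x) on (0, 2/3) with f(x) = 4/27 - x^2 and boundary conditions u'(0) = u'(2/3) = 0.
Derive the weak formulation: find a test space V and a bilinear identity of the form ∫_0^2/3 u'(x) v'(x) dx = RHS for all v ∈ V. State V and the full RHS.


V = H^1(0, 2/3) (no boundary constraint on v; u is determined up to an additive constant); weak form: ∫_0^2/3 u'v' dx = ∫_0^2/3 (4/27 - x^2) v dx for all v ∈ V.

Multiply both sides by a test function v and integrate from 0 to 2/3:
  ∫_0^2/3 −u''(x) v(x) dx = ∫_0^2/3 f(x) v(x) dx.
Integrate the LHS by parts once:
  ∫_0^2/3 −u'' v dx = −[u'(x) v(x)]_0^2/3 + ∫_0^2/3 u'(x) v'(x) dx.
Thus ∫_0^2/3 u'(x) v'(x) dx = ∫_0^2/3 f(x) v(x) dx + [u'(x) v(x)]_0^2/3.
Choose V so that boundary terms are either known or forced to vanish.
u has homogeneous Neumann: u'(0) = u'(2/3) = 0. So [u' v]_0^2/3 = 0·v(2/3) − 0·v(0) = 0 for any v; take V = H^1(0, 2/3).
Weak formulation: find u (satisfying any essential BC) such that ∫_0^2/3 u'(x) v'(x) dx = ∫_0^2/3 f v dx for all v ∈ V (homogeneous Neumann, so boundary terms vanish).
Substituting f(x) = 4/27 - x^2, the right-hand side is ∫_0^2/3 (4/27 - x^2) v dx.
Compatibility check (pure Neumann): taking v ≡ 1 ∈ V gives 0 = ∫_0^2/3 f dx + (0) − (0), i.e. ∫_0^2/3 f dx must equal u'(0) − u'(2/3) = 0. Indeed ∫_0^2/3 (4/27 - x^2) dx = 0, so the data are compatible. The solution is then unique only up to an additive constant (fix it e.g. by requiring ∫_0^2/3 u dx = 0).


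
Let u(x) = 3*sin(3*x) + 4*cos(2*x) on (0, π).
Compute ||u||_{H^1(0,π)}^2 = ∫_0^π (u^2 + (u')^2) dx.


||u||_{H^1(0,π)}^2 = 144 + 85*π

u'(x) = -8*sin(2*x) + 9*cos(3*x).
Expand u² and (u')² and integrate term by term on (0, π), using: for integers n ≥ 1, ∫_0^π sin²(nx) dx = ∫_0^π cos²(nx) dx = π/2; for n ≠ n', ∫_0^π sin(nx)sin(n'x) dx = ∫_0^π cos(nx)cos(n'x) dx = 0; and by product-to-sum, ∫_0^π sin(nx)cos(n'x) dx = ½∫_0^π [sin((n+n')x) + sin((n−n')x)] dx, which is 0 when n+n' is even and 2n/(n²−n'²) when n+n' is odd (it need not vanish on (0, π)).
  u² squared terms: (3)²·∫sin(3x)² dx = 9·π/2 = 9*π/2;  (4)²·∫cos(2x)² dx = 16·π/2 = 8*π.
  u² cross terms: 2·(3)·(4)·∫sin(3x)·cos(2x) dx = 24·(6/5) = 144/5.
  So ∫_0^π u² dx = 9*π/2 + 8*π + 144/5 = 144/5 + 25*π/2.
  (u')² squared terms: (-8)²·∫sin(2x)² dx = 64·π/2 = 32*π;  (9)²·∫cos(3x)² dx = 81·π/2 = 81*π/2.
  (u')² cross terms: 2·(-8)·(9)·∫sin(2x)·cos(3x) dx = -144·(-4/5) = 576/5.
  So ∫_0^π (u')² dx = 32*π + 81*π/2 + 576/5 = 576/5 + 145*π/2.
||u||_{H^1}^2 = (144/5 + 25*π/2) + (576/5 + 145*π/2) = 144 + 85*π.


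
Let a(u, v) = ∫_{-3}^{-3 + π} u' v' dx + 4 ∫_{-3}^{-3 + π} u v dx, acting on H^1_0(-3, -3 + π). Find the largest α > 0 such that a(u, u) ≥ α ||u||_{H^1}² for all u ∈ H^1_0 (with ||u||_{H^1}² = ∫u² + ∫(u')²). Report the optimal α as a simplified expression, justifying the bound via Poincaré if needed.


α = 1

Coercivity of a(·,·) on H^1_0(-3, -3 + π) means a(u, u) ≥ α ||u||_{H^1}² for every u ∈ H^1_0.
The interval has length L = π, and Poincaré/coercivity depend only on L. Here a(u, u) = ∫(u')² + (4)·∫u².
Here c = 4 ≥ 1, so a(u,u) = ∫(u')² + c∫u² ≥ ∫(u')² + ∫u² = ||u||_{H^1}², i.e. α = 1 works. No larger α is possible: a(u,u) ≥ α||u||_{H^1}² means (1−α)∫(u')² ≥ (α−c)∫u², and for the modes u_n = sin(nπ(x−x₀)/L) (x₀ the left endpoint) one has ∫u_n²/∫(u_n')² = (L/(nπ))² → 0, so a(u_n,u_n)/||u_n||_{H^1}² → 1. Hence the optimal constant is α = 1.
Therefore α = 1.


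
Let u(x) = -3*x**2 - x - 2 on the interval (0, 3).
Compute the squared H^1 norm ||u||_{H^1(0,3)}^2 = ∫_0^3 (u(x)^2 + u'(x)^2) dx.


||u||_{H^1}^2 = 10869/10

The H^1 norm (squared) on an interval (0, L) is
  ||u||_{H^1}^2 = ∫_0^L u(x)^2 dx + ∫_0^L u'(x)^2 dx.
Compute u'(x) = -6*x - 1.
Then u(x)^2 = 9*x**4 + 6*x**3 + 13*x**2 + 4*x + 4 and u'(x)^2 = 36*x**2 + 12*x + 1.
Integrate each monomial from 0 to 3 using ∫_0^3 c·x^n dx = c·3^(n+1)/(n+1):
  ∫_0^3 u(x)^2 dx = ∫_0^3 (9*x^4 + 6*x^3 + 13*x^2 + 4*x + 4) dx. Term by term:
    ∫_0^3 9*x^4 dx = 2187/5;  ∫_0^3 6*x^3 dx = 243/2;  ∫_0^3 13*x^2 dx = 117;
    ∫_0^3 4*x dx = 18;  ∫_0^3 4 dx = 12.
  Sum: 2187/5 + 243/2 + 117 + 18 + 12 = 7059/10.
  ∫_0^3 u'(x)^2 dx = ∫_0^3 (36*x^2 + 12*x + 1) dx. Term by term:
    ∫_0^3 36*x^2 dx = 324;  ∫_0^3 12*x dx = 54;  ∫_0^3 1 dx = 3.
  Sum: 324 + 54 + 3 = 381.
Adding: ||u||_{H^1}^2 = 7059/10 + 381 = 10869/10.


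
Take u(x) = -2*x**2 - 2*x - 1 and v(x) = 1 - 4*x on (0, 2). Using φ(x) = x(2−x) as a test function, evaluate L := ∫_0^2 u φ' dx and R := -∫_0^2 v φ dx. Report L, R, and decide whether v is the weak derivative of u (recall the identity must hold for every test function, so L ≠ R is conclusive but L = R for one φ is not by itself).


LHS = 8, RHS = 4. No, v is not the weak derivative of u.

u(x) = -2*x**2 - 2*x - 1, classical derivative u'(x) = -4*x - 2.
φ(x) = x(2−x), so φ'(x) = 2 - 2*x.
Note φ(0) = φ(2) = 0, so the boundary term u·φ vanishes.
LHS = ∫_0^2 u(x) φ'(x) dx = ∫_0^2 (4*x^3 - 2*x - 2) dx. Term by term:
  ∫_0^2 4*x^3 dx = 16;  ∫_0^2 -2*x dx = -4;  ∫_0^2 -2 dx = -4.
Sum: 16 − 4 − 4 = 8.
So LHS = 8.
∫_0^2 v(x) φ(x) dx = ∫_0^2 (4*x^3 - 9*x^2 + 2*x) dx. Term by term:
  ∫_0^2 4*x^3 dx = 16;  ∫_0^2 -9*x^2 dx = -24;  ∫_0^2 2*x dx = 4.
Sum: 16 − 24 + 4 = -4.
So RHS = -∫_0^2 v(x) φ(x) dx = 4.
LHS − RHS = 4 ≠ 0, so the identity fails.
(For a valid weak derivative the identity must hold for EVERY test function, in particular this one. The failure shows v is NOT the weak derivative of u.)
Correct weak derivative would be u'(x) = -4*x - 2.


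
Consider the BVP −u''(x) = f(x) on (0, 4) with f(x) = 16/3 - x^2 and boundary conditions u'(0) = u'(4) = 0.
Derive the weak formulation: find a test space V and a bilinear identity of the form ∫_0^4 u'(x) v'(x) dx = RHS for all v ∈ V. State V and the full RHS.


V = H^1(0, 4) (no boundary constraint on v; u is determined up to an additive constant); weak form: ∫_0^4 u'v' dx = ∫_0^4 (16/3 - x^2) v dx for all v ∈ V.

Multiply both sides by a test function v and integrate from 0 to 4:
  ∫_0^4 −u''(x) v(x) dx = ∫_0^4 f(x) v(x) dx.
Integrate the LHS by parts once:
  ∫_0^4 −u'' v dx = −[u'(x) v(x)]_0^4 + ∫_0^4 u'(x) v'(x) dx.
Thus ∫_0^4 u'(x) v'(x) dx = ∫_0^4 f(x) v(x) dx + [u'(x) v(x)]_0^4.
Choose V so that boundary terms are either known or forced to vanish.
u has homogeneous Neumann: u'(0) = u'(4) = 0. So [u' v]_0^4 = 0·v(4) − 0·v(0) = 0 for any v; take V = H^1(0, 4).
Weak formulation: find u (satisfying any essential BC) such that ∫_0^4 u'(x) v'(x) dx = ∫_0^4 f v dx for all v ∈ V (homogeneous Neumann, so boundary terms vanish).
Substituting f(x) = 16/3 - x^2, the right-hand side is ∫_0^4 (16/3 - x^2) v dx.
Compatibility check (pure Neumann): taking v ≡ 1 ∈ V gives 0 = ∫_0^4 f dx + (0) − (0), i.e. ∫_0^4 f dx must equal u'(0) − u'(4) = 0. Indeed ∫_0^4 (16/3 - x^2) dx = 0, so the data are compatible. The solution is then unique only up to an additive constant (fix it e.g. by requiring ∫_0^4 u dx = 0).


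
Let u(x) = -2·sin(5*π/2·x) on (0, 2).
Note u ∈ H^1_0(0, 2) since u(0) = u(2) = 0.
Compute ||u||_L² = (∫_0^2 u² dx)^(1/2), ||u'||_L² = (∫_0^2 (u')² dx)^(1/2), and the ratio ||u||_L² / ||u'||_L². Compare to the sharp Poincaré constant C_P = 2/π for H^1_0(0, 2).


||u||_L² / ||u'||_L² = 2/(5*π) < C_P = 2/π.

u(x) = -2·sin(5*π/2·x), so u'(x) = -5*π*cos(5*π*x/2).
Writing u(x) = A·sin(kπx/L) with A = -2 and k = 5, use ∫_0^L sin²(kπx/L) dx = L/2 and ∫_0^L cos²(kπx/L) dx = L/2.
u² = 4·sin²(5*π/2·x) and (u')² = 25*π^2·cos²(5*π/2·x), and each of sin², cos² integrates to L/2 = 1 over (0, 2).
∫_0^2 u² dx = 4, so ||u||_L² = 2.
∫_0^2 (u')² dx = 25*π^2, so ||u'||_L² = 5*π.
Ratio ||u||_L² / ||u'||_L² = 2/(5*π).
Sharp Poincaré constant on H^1_0(0, 2) is C_P = L/π = 2/π, achieved by sin(π/2·x).
This is the k = 5 harmonic; the ratio L/(kπ) is strictly less than C_P = L/π, consistent with the sharp inequality ||u||_L² ≤ C_P ||u'||_L².


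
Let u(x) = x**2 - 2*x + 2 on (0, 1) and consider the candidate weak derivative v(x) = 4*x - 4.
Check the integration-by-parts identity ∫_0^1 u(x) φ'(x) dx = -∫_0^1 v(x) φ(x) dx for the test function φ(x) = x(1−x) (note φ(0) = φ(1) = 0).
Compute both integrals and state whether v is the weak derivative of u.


LHS = 1/6, RHS = 1/3. No, v is not the weak derivative of u.

u(x) = x**2 - 2*x + 2, classical derivative u'(x) = 2*x - 2.
φ(x) = x(1−x), so φ'(x) = 1 - 2*x.
Note φ(0) = φ(1) = 0, so the boundary term u·φ vanishes.
LHS = ∫_0^1 u(x) φ'(x) dx = ∫_0^1 (-2*x^3 + 5*x^2 - 6*x + 2) dx. Term by term:
  ∫_0^1 -2*x^3 dx = -1/2;  ∫_0^1 5*x^2 dx = 5/3;  ∫_0^1 -6*x dx = -3;
  ∫_0^1 2 dx = 2.
Sum: -1/2 + 5/3 − 3 + 2 = 1/6.
So LHS = 1/6.
∫_0^1 v(x) φ(x) dx = ∫_0^1 (-4*x^3 + 8*x^2 - 4*x) dx. Term by term:
  ∫_0^1 -4*x^3 dx = -1;  ∫_0^1 8*x^2 dx = 8/3;  ∫_0^1 -4*x dx = -2.
Sum: -1 + 8/3 − 2 = -1/3.
So RHS = -∫_0^1 v(x) φ(x) dx = 1/3.
LHS − RHS = -1/6 ≠ 0, so the identity fails.
(For a valid weak derivative the identity must hold for EVERY test function, in particular this one. The failure shows v is NOT the weak derivative of u.)
Correct weak derivative would be u'(x) = 2*x - 2.


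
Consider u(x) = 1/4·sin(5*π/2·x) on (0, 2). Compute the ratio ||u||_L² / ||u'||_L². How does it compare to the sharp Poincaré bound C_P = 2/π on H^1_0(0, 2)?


||u||_L² / ||u'||_L² = 2/(5*π) < C_P = 2/π.

u(x) = 1/4·sin(5*π/2·x), so u'(x) = 5*π*cos(5*π*x/2)/8.
Writing u(x) = A·sin(kπx/L) with A = 1/4 and k = 5, use ∫_0^L sin²(kπx/L) dx = L/2 and ∫_0^L cos²(kπx/L) dx = L/2.
u² = 1/16·sin²(5*π/2·x) and (u')² = 25*π^2/64·cos²(5*π/2·x), and each of sin², cos² integrates to L/2 = 1 over (0, 2).
∫_0^2 u² dx = 1/16, so ||u||_L² = 1/4.
∫_0^2 (u')² dx = 25*π^2/64, so ||u'||_L² = 5*π/8.
Ratio ||u||_L² / ||u'||_L² = 2/(5*π).
Sharp Poincaré constant on H^1_0(0, 2) is C_P = L/π = 2/π, achieved by sin(π/2·x).
This is the k = 5 harmonic; the ratio L/(kπ) is strictly less than C_P = L/π, consistent with the sharp inequality ||u||_L² ≤ C_P ||u'||_L².


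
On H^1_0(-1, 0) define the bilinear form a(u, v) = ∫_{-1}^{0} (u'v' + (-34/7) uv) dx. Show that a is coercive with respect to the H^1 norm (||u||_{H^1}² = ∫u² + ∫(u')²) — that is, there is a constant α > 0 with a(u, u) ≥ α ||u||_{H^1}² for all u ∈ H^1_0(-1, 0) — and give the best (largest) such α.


α = (-34/7 + π^2)/(1 + π^2)

Coercivity of a(·,·) on H^1_0(-1, 0) means a(u, u) ≥ α ||u||_{H^1}² for every u ∈ H^1_0.
The interval has length L = 1, and Poincaré/coercivity depend only on L. Here a(u, u) = ∫(u')² + (-34/7)·∫u².
Here c = -34/7 < 0 with |c| < (π/L)² = π^2, so coercivity still holds. The condition a(u,u) ≥ α||u||_{H^1}² reads (1−α)∫(u')² ≥ (α−c)∫u². Any admissible α is ≤ 1 (rapidly oscillating u have ∫u²/∫(u')² → 0), and α = 1 would force 0 ≥ (1−c)∫u², impossible since c < 1; so 1−α > 0. By the sharp Poincaré inequality on H^1_0 of an interval of length L, ∫(u')² ≥ (π/L)²∫u² with equality for the first sine mode sin(π(x−x₀)/L) (x₀ the left endpoint), so the inequality holds for all u iff (1−α)(π/L)² ≥ α − c, i.e. α ≤ ((π/L)² + c)/((π/L)² + 1) = (1 + c(L/π)²)/(1 + (L/π)²). (Direct route, valid since c ≤ 0: Poincaré gives c∫u² ≥ c(L/π)²∫(u')², so a(u,u) ≥ (1 + c(L/π)²)∫(u')², while ||u||_{H^1}² ≤ (1 + (L/π)²)∫(u')²; dividing yields the same α.) With (π/L)² = π^2 and c = -34/7, the largest admissible constant is α = ((π/L)² + c)/((π/L)² + 1).
Simplifying, α = (-34/7 + π^2)/(1 + π^2).


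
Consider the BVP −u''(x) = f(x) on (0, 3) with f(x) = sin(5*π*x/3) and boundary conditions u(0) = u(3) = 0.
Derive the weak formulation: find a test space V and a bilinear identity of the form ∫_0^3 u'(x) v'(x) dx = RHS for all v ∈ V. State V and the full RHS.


V = H^1_0(0, 3) (so v(0) = v(3) = 0); weak form: ∫_0^3 u'v' dx = ∫_0^3 (sin(5*π*x/3)) v dx for all v ∈ V.

Multiply both sides by a test function v and integrate from 0 to 3:
  ∫_0^3 −u''(x) v(x) dx = ∫_0^3 f(x) v(x) dx.
Integrate the LHS by parts once:
  ∫_0^3 −u'' v dx = −[u'(x) v(x)]_0^3 + ∫_0^3 u'(x) v'(x) dx.
Thus ∫_0^3 u'(x) v'(x) dx = ∫_0^3 f(x) v(x) dx + [u'(x) v(x)]_0^3.
Choose V so that boundary terms are either known or forced to vanish.
u is Dirichlet: u(0) = u(3) = 0. Let V = H^1_0(0, 3); then v(0) = v(3) = 0, and [u' v]_0^3 = 0.
Weak formulation: find u (satisfying any essential BC) such that ∫_0^3 u'(x) v'(x) dx = ∫_0^3 f v dx for all v ∈ V.
Substituting f(x) = sin(5*π*x/3), the right-hand side is ∫_0^3 (sin(5*π*x/3)) v dx.


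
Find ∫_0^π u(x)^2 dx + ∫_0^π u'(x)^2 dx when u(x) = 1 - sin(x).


||u||_{H^1(0,π)}^2 = -4 + 2*π

u'(x) = -cos(x).
Expand u² and (u')² and integrate term by term on (0, π), using: for integers n ≥ 1, ∫_0^π sin²(nx) dx = ∫_0^π cos²(nx) dx = π/2; for n ≠ n', ∫_0^π sin(nx)sin(n'x) dx = ∫_0^π cos(nx)cos(n'x) dx = 0; and by product-to-sum, ∫_0^π sin(nx)cos(n'x) dx = ½∫_0^π [sin((n+n')x) + sin((n−n')x)] dx, which is 0 when n+n' is even and 2n/(n²−n'²) when n+n' is odd (it need not vanish on (0, π)). For the constant mode: ∫_0^π 1 dx = π, ∫_0^π cos(nx) dx = 0, ∫_0^π sin(nx) dx = (1−(−1)^n)/n.
  u² squared terms: (1)²·∫1 dx = 1·π = π;  (-1)²·∫sin(x)² dx = 1·π/2 = π/2.
  u² cross terms: 2·(1)·(-1)·∫1·sin(x) dx = -2·(2) = -4.
  So ∫_0^π u² dx = π + π/2 − 4 = -4 + 3*π/2.
  (u')² squared terms: (-1)²·∫cos(x)² dx = 1·π/2 = π/2.
  So ∫_0^π (u')² dx = π/2.
||u||_{H^1}^2 = (-4 + 3*π/2) + (π/2) = -4 + 2*π.


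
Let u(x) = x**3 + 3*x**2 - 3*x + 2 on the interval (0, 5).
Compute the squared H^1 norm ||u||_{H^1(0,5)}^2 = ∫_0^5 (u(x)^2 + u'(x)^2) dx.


||u||_{H^1}^2 = 543385/14

The H^1 norm (squared) on an interval (0, L) is
  ||u||_{H^1}^2 = ∫_0^L u(x)^2 dx + ∫_0^L u'(x)^2 dx.
Compute u'(x) = 3*x**2 + 6*x - 3.
Then u(x)^2 = x**6 + 6*x**5 + 3*x**4 - 14*x**3 + 21*x**2 - 12*x + 4 and u'(x)^2 = 9*x**4 + 36*x**3 + 18*x**2 - 36*x + 9.
Integrate each monomial from 0 to 5 using ∫_0^5 c·x^n dx = c·5^(n+1)/(n+1):
  ∫_0^5 u(x)^2 dx = ∫_0^5 (x^6 + 6*x^5 + 3*x^4 - 14*x^3 + 21*x^2 - 12*x + 4) dx. Term by term:
    ∫_0^5 x^6 dx = 78125/7;  ∫_0^5 6*x^5 dx = 15625;  ∫_0^5 3*x^4 dx = 1875;
    ∫_0^5 -14*x^3 dx = -4375/2;  ∫_0^5 21*x^2 dx = 875;  ∫_0^5 -12*x dx = -150;
    ∫_0^5 4 dx = 20.
  Sum: 78125/7 + 15625 + 1875 − 4375/2 + 875 − 150 + 20 = 381055/14.
  ∫_0^5 u'(x)^2 dx = ∫_0^5 (9*x^4 + 36*x^3 + 18*x^2 - 36*x + 9) dx. Term by term:
    ∫_0^5 9*x^4 dx = 5625;  ∫_0^5 36*x^3 dx = 5625;  ∫_0^5 18*x^2 dx = 750;
    ∫_0^5 -36*x dx = -450;  ∫_0^5 9 dx = 45.
  Sum: 5625 + 5625 + 750 − 450 + 45 = 11595.
Adding: ||u||_{H^1}^2 = 381055/14 + 11595 = 543385/14.


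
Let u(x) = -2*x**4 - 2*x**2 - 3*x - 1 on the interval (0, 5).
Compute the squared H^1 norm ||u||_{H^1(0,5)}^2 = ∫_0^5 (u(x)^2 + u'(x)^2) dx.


||u||_{H^1}^2 = 110809775/63

The H^1 norm (squared) on an interval (0, L) is
  ||u||_{H^1}^2 = ∫_0^L u(x)^2 dx + ∫_0^L u'(x)^2 dx.
Compute u'(x) = -8*x**3 - 4*x - 3.
Then u(x)^2 = 4*x**8 + 8*x**6 + 12*x**5 + 8*x**4 + 12*x**3 + 13*x**2 + 6*x + 1 and u'(x)^2 = 64*x**6 + 64*x**4 + 48*x**3 + 16*x**2 + 24*x + 9.
Integrate each monomial from 0 to 5 using ∫_0^5 c·x^n dx = c·5^(n+1)/(n+1):
  ∫_0^5 u(x)^2 dx = ∫_0^5 (4*x^8 + 8*x^6 + 12*x^5 + 8*x^4 + 12*x^3 + 13*x^2 + 6*x + 1) dx. Term by term:
    ∫_0^5 4*x^8 dx = 7812500/9;  ∫_0^5 8*x^6 dx = 625000/7;  ∫_0^5 12*x^5 dx = 31250;
    ∫_0^5 8*x^4 dx = 5000;  ∫_0^5 12*x^3 dx = 1875;  ∫_0^5 13*x^2 dx = 1625/3;
    ∫_0^5 6*x dx = 75;  ∫_0^5 1 dx = 5.
  Sum: 7812500/9 + 625000/7 + 31250 + 5000 + 1875 + 1625/3 + 75 + 5 = 62753540/63.
  ∫_0^5 u'(x)^2 dx = ∫_0^5 (64*x^6 + 64*x^4 + 48*x^3 + 16*x^2 + 24*x + 9) dx. Term by term:
    ∫_0^5 64*x^6 dx = 5000000/7;  ∫_0^5 64*x^4 dx = 40000;  ∫_0^5 48*x^3 dx = 7500;
    ∫_0^5 16*x^2 dx = 2000/3;  ∫_0^5 24*x dx = 300;  ∫_0^5 9 dx = 45.
  Sum: 5000000/7 + 40000 + 7500 + 2000/3 + 300 + 45 = 16018745/21.
Adding: ||u||_{H^1}^2 = 62753540/63 + 16018745/21 = 110809775/63.


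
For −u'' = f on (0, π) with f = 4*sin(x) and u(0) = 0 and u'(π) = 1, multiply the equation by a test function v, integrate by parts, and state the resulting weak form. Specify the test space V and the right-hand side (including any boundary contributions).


V = {v ∈ H^1(0, π) : v(0) = 0} (test functions vanish at x = 0 where u is specified); weak form: ∫_0^π u'v' dx = ∫_0^π (4*sin(x)) v dx + v(π) for all v ∈ V.

Multiply both sides by a test function v and integrate from 0 to π:
  ∫_0^π −u''(x) v(x) dx = ∫_0^π f(x) v(x) dx.
Integrate the LHS by parts once:
  ∫_0^π −u'' v dx = −[u'(x) v(x)]_0^π + ∫_0^π u'(x) v'(x) dx.
Thus ∫_0^π u'(x) v'(x) dx = ∫_0^π f(x) v(x) dx + [u'(x) v(x)]_0^π.
Choose V so that boundary terms are either known or forced to vanish.
Mixed BC: u(0) = 0 (Dirichlet) and u'(π) = 1 (Neumann). Define V = {v ∈ H^1(0, π) : v(0) = 0}. Then [u' v]_0^π = u'(π)·v(π) − u'(0)·0 = v(π).
Weak formulation: find u (satisfying any essential BC) such that ∫_0^π u'(x) v'(x) dx = ∫_0^π f v dx + v(π) for all v ∈ V (Dirichlet at 0 absorbed into V; Neumann datum at x = π contributes the boundary term).
Substituting f(x) = 4*sin(x), the right-hand side is ∫_0^π (4*sin(x)) v dx + v(π).


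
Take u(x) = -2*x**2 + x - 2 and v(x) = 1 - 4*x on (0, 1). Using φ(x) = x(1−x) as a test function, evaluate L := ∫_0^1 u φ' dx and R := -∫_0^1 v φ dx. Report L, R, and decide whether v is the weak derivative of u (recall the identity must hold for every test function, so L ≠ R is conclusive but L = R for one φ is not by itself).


LHS = 1/6, RHS = 1/6. Yes, v = u' weakly.

u(x) = -2*x**2 + x - 2, classical derivative u'(x) = 1 - 4*x.
φ(x) = x(1−x), so φ'(x) = 1 - 2*x.
Note φ(0) = φ(1) = 0, so the boundary term u·φ vanishes.
LHS = ∫_0^1 u(x) φ'(x) dx = ∫_0^1 (4*x^3 - 4*x^2 + 5*x - 2) dx. Term by term:
  ∫_0^1 4*x^3 dx = 1;  ∫_0^1 -4*x^2 dx = -4/3;  ∫_0^1 5*x dx = 5/2;
  ∫_0^1 -2 dx = -2.
Sum: 1 − 4/3 + 5/2 − 2 = 1/6.
So LHS = 1/6.
∫_0^1 v(x) φ(x) dx = ∫_0^1 (4*x^3 - 5*x^2 + x) dx. Term by term:
  ∫_0^1 4*x^3 dx = 1;  ∫_0^1 -5*x^2 dx = -5/3;  ∫_0^1 x dx = 1/2.
Sum: 1 − 5/3 + 1/2 = -1/6.
So RHS = -∫_0^1 v(x) φ(x) dx = 1/6.
LHS = RHS, so the identity holds for this test φ.
Moreover u is smooth here and v(x) = u'(x) = 1 - 4*x pointwise, so the identity holds for every test function. Hence v is the weak derivative of u.


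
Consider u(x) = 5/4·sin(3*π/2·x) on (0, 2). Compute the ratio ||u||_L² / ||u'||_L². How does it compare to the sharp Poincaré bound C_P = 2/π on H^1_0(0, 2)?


||u||_L² / ||u'||_L² = 2/(3*π) < C_P = 2/π.

u(x) = 5/4·sin(3*π/2·x), so u'(x) = 15*π*cos(3*π*x/2)/8.
Writing u(x) = A·sin(kπx/L) with A = 5/4 and k = 3, use ∫_0^L sin²(kπx/L) dx = L/2 and ∫_0^L cos²(kπx/L) dx = L/2.
u² = 25/16·sin²(3*π/2·x) and (u')² = 225*π^2/64·cos²(3*π/2·x), and each of sin², cos² integrates to L/2 = 1 over (0, 2).
∫_0^2 u² dx = 25/16, so ||u||_L² = 5/4.
∫_0^2 (u')² dx = 225*π^2/64, so ||u'||_L² = 15*π/8.
Ratio ||u||_L² / ||u'||_L² = 2/(3*π).
Sharp Poincaré constant on H^1_0(0, 2) is C_P = L/π = 2/π, achieved by sin(π/2·x).
This is the k = 3 harmonic; the ratio L/(kπ) is strictly less than C_P = L/π, consistent with the sharp inequality ||u||_L² ≤ C_P ||u'||_L².


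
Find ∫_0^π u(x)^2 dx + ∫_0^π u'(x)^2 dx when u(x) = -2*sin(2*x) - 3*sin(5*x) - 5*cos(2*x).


||u||_{H^1(0,π)}^2 = 500/7 + 379*π/2

u'(x) = 10*sin(2*x) - 4*cos(2*x) - 15*cos(5*x).
Expand u² and (u')² and integrate term by term on (0, π), using: for integers n ≥ 1, ∫_0^π sin²(nx) dx = ∫_0^π cos²(nx) dx = π/2; for n ≠ n', ∫_0^π sin(nx)sin(n'x) dx = ∫_0^π cos(nx)cos(n'x) dx = 0; and by product-to-sum, ∫_0^π sin(nx)cos(n'x) dx = ½∫_0^π [sin((n+n')x) + sin((n−n')x)] dx, which is 0 when n+n' is even and 2n/(n²−n'²) when n+n' is odd (it need not vanish on (0, π)).
  u² squared terms: (-5)²·∫cos(2x)² dx = 25·π/2 = 25*π/2;  (-3)²·∫sin(5x)² dx = 9·π/2 = 9*π/2;  (-2)²·∫sin(2x)² dx = 4·π/2 = 2*π.
  u² cross terms: 2·(-5)·(-3)·∫cos(2x)·sin(5x) dx = 30·(10/21) = 100/7;  2·(-5)·(-2)·∫cos(2x)·sin(2x) dx = 20·(0) = 0;  2·(-3)·(-2)·∫sin(5x)·sin(2x) dx = 12·(0) = 0.
  So ∫_0^π u² dx = 25*π/2 + 9*π/2 + 2*π + 100/7 + 0 + 0 = 100/7 + 19*π.
  (u')² squared terms: (-15)²·∫cos(5x)² dx = 225·π/2 = 225*π/2;  (-4)²·∫cos(2x)² dx = 16·π/2 = 8*π;  (10)²·∫sin(2x)² dx = 100·π/2 = 50*π.
  (u')² cross terms: 2·(-15)·(-4)·∫cos(5x)·cos(2x) dx = 120·(0) = 0;  2·(-15)·(10)·∫cos(5x)·sin(2x) dx = -300·(-4/21) = 400/7;  2·(-4)·(10)·∫cos(2x)·sin(2x) dx = -80·(0) = 0.
  So ∫_0^π (u')² dx = 225*π/2 + 8*π + 50*π + 0 + 400/7 + 0 = 400/7 + 341*π/2.
||u||_{H^1}^2 = (100/7 + 19*π) + (400/7 + 341*π/2) = 500/7 + 379*π/2.


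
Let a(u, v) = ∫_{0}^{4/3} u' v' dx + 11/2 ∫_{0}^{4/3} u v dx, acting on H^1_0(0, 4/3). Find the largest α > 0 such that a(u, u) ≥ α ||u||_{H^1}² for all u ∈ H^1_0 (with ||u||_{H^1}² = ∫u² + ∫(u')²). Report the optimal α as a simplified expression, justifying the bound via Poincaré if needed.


α = 1

Coercivity of a(·,·) on H^1_0(0, 4/3) means a(u, u) ≥ α ||u||_{H^1}² for every u ∈ H^1_0.
The interval has length L = 4/3, and Poincaré/coercivity depend only on L. Here a(u, u) = ∫(u')² + (11/2)·∫u².
Here c = 11/2 ≥ 1, so a(u,u) = ∫(u')² + c∫u² ≥ ∫(u')² + ∫u² = ||u||_{H^1}², i.e. α = 1 works. No larger α is possible: a(u,u) ≥ α||u||_{H^1}² means (1−α)∫(u')² ≥ (α−c)∫u², and for the modes u_n = sin(nπ(x−x₀)/L) (x₀ the left endpoint) one has ∫u_n²/∫(u_n')² = (L/(nπ))² → 0, so a(u_n,u_n)/||u_n||_{H^1}² → 1. Hence the optimal constant is α = 1.
Therefore α = 1.


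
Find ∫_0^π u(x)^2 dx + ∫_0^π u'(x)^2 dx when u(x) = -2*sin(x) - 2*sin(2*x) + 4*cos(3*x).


||u||_{H^1(0,π)}^2 = 128 + 94*π

u'(x) = -12*sin(3*x) - 2*cos(x) - 4*cos(2*x).
Expand u² and (u')² and integrate term by term on (0, π), using: for integers n ≥ 1, ∫_0^π sin²(nx) dx = ∫_0^π cos²(nx) dx = π/2; for n ≠ n', ∫_0^π sin(nx)sin(n'x) dx = ∫_0^π cos(nx)cos(n'x) dx = 0; and by product-to-sum, ∫_0^π sin(nx)cos(n'x) dx = ½∫_0^π [sin((n+n')x) + sin((n−n')x)] dx, which is 0 when n+n' is even and 2n/(n²−n'²) when n+n' is odd (it need not vanish on (0, π)).
  u² squared terms: (-2)²·∫sin(x)² dx = 4·π/2 = 2*π;  (-2)²·∫sin(2x)² dx = 4·π/2 = 2*π;  (4)²·∫cos(3x)² dx = 16·π/2 = 8*π.
  u² cross terms: 2·(-2)·(-2)·∫sin(x)·sin(2x) dx = 8·(0) = 0;  2·(-2)·(4)·∫sin(x)·cos(3x) dx = -16·(0) = 0;  2·(-2)·(4)·∫sin(2x)·cos(3x) dx = -16·(-4/5) = 64/5.
  So ∫_0^π u² dx = 2*π + 2*π + 8*π + 0 + 0 + 64/5 = 64/5 + 12*π.
  (u')² squared terms: (-12)²·∫sin(3x)² dx = 144·π/2 = 72*π;  (-4)²·∫cos(2x)² dx = 16·π/2 = 8*π;  (-2)²·∫cos(x)² dx = 4·π/2 = 2*π.
  (u')² cross terms: 2·(-12)·(-4)·∫sin(3x)·cos(2x) dx = 96·(6/5) = 576/5;  2·(-12)·(-2)·∫sin(3x)·cos(x) dx = 48·(0) = 0;  2·(-4)·(-2)·∫cos(2x)·cos(x) dx = 16·(0) = 0.
  So ∫_0^π (u')² dx = 72*π + 8*π + 2*π + 576/5 + 0 + 0 = 576/5 + 82*π.
||u||_{H^1}^2 = (64/5 + 12*π) + (576/5 + 82*π) = 128 + 94*π.


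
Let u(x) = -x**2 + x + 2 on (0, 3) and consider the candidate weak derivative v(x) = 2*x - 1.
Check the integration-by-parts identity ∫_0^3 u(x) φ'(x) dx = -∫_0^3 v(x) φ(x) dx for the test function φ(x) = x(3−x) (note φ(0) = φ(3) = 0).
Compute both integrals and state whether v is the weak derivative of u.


LHS = 9, RHS = -9. No, v is not the weak derivative of u.

u(x) = -x**2 + x + 2, classical derivative u'(x) = 1 - 2*x.
φ(x) = x(3−x), so φ'(x) = 3 - 2*x.
Note φ(0) = φ(3) = 0, so the boundary term u·φ vanishes.
LHS = ∫_0^3 u(x) φ'(x) dx = ∫_0^3 (2*x^3 - 5*x^2 - x + 6) dx. Term by term:
  ∫_0^3 2*x^3 dx = 81/2;  ∫_0^3 -5*x^2 dx = -45;  ∫_0^3 -x dx = -9/2;
  ∫_0^3 6 dx = 18.
Sum: 81/2 − 45 − 9/2 + 18 = 9.
So LHS = 9.
∫_0^3 v(x) φ(x) dx = ∫_0^3 (-2*x^3 + 7*x^2 - 3*x) dx. Term by term:
  ∫_0^3 -2*x^3 dx = -81/2;  ∫_0^3 7*x^2 dx = 63;  ∫_0^3 -3*x dx = -27/2.
Sum: -81/2 + 63 − 27/2 = 9.
So RHS = -∫_0^3 v(x) φ(x) dx = -9.
LHS − RHS = 18 ≠ 0, so the identity fails.
(For a valid weak derivative the identity must hold for EVERY test function, in particular this one. The failure shows v is NOT the weak derivative of u.)
Correct weak derivative would be u'(x) = 1 - 2*x.


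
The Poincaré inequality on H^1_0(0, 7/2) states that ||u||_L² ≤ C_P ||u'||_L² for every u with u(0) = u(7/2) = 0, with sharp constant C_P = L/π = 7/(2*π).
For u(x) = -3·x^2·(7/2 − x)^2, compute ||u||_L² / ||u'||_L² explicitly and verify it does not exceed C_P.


||u||_L² / ||u'||_L² = 7*sqrt(3)/12 < C_P = 7/(2*π).

u(x) = -3·x^2·(7/2 − x)^2, so u'(x) = 3*x*(-8*x^2 + 42*x - 49)/2.
u(x) = -3·x^2·(7/2 − x)^2 vanishes at x = 0 and x = 7/2, so u ∈ H^1_0(0, 7/2). Differentiate via the product rule and integrate the resulting polynomials term by term.
  ∫_0^7/2 u² dx = ∫_0^7/2 (9*x^8 - 126*x^7 + 1323*x^6/2 - 3087*x^5/2 + 21609*x^4/16) dx. Term by term:
    ∫_0^7/2 9*x^8 dx = 40353607/512;  ∫_0^7/2 -126*x^7 dx = -363182463/1024;  ∫_0^7/2 1323*x^6/2 dx = 155649627/256;
    ∫_0^7/2 -3087*x^5/2 dx = -121060821/256;  ∫_0^7/2 21609*x^4/16 dx = 363182463/2560.
  Sum: 40353607/512 − 363182463/1024 + 155649627/256 − 121060821/256 + 363182463/2560 = 5764801/5120.
  ∫_0^7/2 (u')² dx = ∫_0^7/2 (144*x^6 - 1512*x^5 + 5733*x^4 - 9261*x^3 + 21609*x^2/4) dx. Term by term:
    ∫_0^7/2 144*x^6 dx = 1058841/8;  ∫_0^7/2 -1512*x^5 dx = -7411887/16;  ∫_0^7/2 5733*x^4 dx = 96354531/160;
    ∫_0^7/2 -9261*x^3 dx = -22235661/64;  ∫_0^7/2 21609*x^2/4 dx = 2470629/32.
  Sum: 1058841/8 − 7411887/16 + 96354531/160 − 22235661/64 + 2470629/32 = 352947/320.
∫_0^7/2 u² dx = 5764801/5120, so ||u||_L² = 2401*sqrt(5)/160.
∫_0^7/2 (u')² dx = 352947/320, so ||u'||_L² = 343*sqrt(15)/40.
Ratio ||u||_L² / ||u'||_L² = 7*sqrt(3)/12.
Sharp Poincaré constant on H^1_0(0, 7/2) is C_P = L/π = 7/(2*π), achieved by sin(2*π/7·x).
A polynomial bump cannot attain the sharp Poincaré constant (only the first sine eigenfunction does), so the ratio is strictly less than C_P, consistent with ||u||_L² ≤ C_P ||u'||_L².


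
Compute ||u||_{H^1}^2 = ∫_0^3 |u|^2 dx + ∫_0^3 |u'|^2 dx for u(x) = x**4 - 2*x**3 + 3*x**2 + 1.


||u||_{H^1}^2 = 44781/14

The H^1 norm (squared) on an interval (0, L) is
  ||u||_{H^1}^2 = ∫_0^L u(x)^2 dx + ∫_0^L u'(x)^2 dx.
Compute u'(x) = 4*x**3 - 6*x**2 + 6*x.
Then u(x)^2 = x**8 - 4*x**7 + 10*x**6 - 12*x**5 + 11*x**4 - 4*x**3 + 6*x**2 + 1 and u'(x)^2 = 16*x**6 - 48*x**5 + 84*x**4 - 72*x**3 + 36*x**2.
Integrate each monomial from 0 to 3 using ∫_0^3 c·x^n dx = c·3^(n+1)/(n+1):
  ∫_0^3 u(x)^2 dx = ∫_0^3 (x^8 - 4*x^7 + 10*x^6 - 12*x^5 + 11*x^4 - 4*x^3 + 6*x^2 + 1) dx. Term by term:
    ∫_0^3 x^8 dx = 2187;  ∫_0^3 -4*x^7 dx = -6561/2;  ∫_0^3 10*x^6 dx = 21870/7;
    ∫_0^3 -12*x^5 dx = -1458;  ∫_0^3 11*x^4 dx = 2673/5;  ∫_0^3 -4*x^3 dx = -81;
    ∫_0^3 6*x^2 dx = 54;  ∫_0^3 1 dx = 3.
  Sum: 2187 − 6561/2 + 21870/7 − 1458 + 2673/5 − 81 + 54 + 3 = 75837/70.
  ∫_0^3 u'(x)^2 dx = ∫_0^3 (16*x^6 - 48*x^5 + 84*x^4 - 72*x^3 + 36*x^2) dx. Term by term:
    ∫_0^3 16*x^6 dx = 34992/7;  ∫_0^3 -48*x^5 dx = -5832;  ∫_0^3 84*x^4 dx = 20412/5;
    ∫_0^3 -72*x^3 dx = -1458;  ∫_0^3 36*x^2 dx = 324.
  Sum: 34992/7 − 5832 + 20412/5 − 1458 + 324 = 74034/35.
Adding: ||u||_{H^1}^2 = 75837/70 + 74034/35 = 44781/14.


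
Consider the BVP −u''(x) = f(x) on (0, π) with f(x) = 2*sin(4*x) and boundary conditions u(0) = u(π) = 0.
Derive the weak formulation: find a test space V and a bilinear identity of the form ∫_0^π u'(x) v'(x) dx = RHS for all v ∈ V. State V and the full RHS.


V = H^1_0(0, π) (so v(0) = v(π) = 0); weak form: ∫_0^π u'v' dx = ∫_0^π (2*sin(4*x)) v dx for all v ∈ V.

Multiply both sides by a test function v and integrate from 0 to π:
  ∫_0^π −u''(x) v(x) dx = ∫_0^π f(x) v(x) dx.
Integrate the LHS by parts once:
  ∫_0^π −u'' v dx = −[u'(x) v(x)]_0^π + ∫_0^π u'(x) v'(x) dx.
Thus ∫_0^π u'(x) v'(x) dx = ∫_0^π f(x) v(x) dx + [u'(x) v(x)]_0^π.
Choose V so that boundary terms are either known or forced to vanish.
u is Dirichlet: u(0) = u(π) = 0. Let V = H^1_0(0, π); then v(0) = v(π) = 0, and [u' v]_0^π = 0.
Weak formulation: find u (satisfying any essential BC) such that ∫_0^π u'(x) v'(x) dx = ∫_0^π f v dx for all v ∈ V.
Substituting f(x) = 2*sin(4*x), the right-hand side is ∫_0^π (2*sin(4*x)) v dx.


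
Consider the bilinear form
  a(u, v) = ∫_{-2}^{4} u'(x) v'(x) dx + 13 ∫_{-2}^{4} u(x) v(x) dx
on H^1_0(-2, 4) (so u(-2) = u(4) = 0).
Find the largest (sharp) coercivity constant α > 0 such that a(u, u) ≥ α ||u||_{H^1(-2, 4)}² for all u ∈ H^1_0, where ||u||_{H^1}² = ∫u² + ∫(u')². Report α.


α = 1

Coercivity of a(·,·) on H^1_0(-2, 4) means a(u, u) ≥ α ||u||_{H^1}² for every u ∈ H^1_0.
The interval has length L = 6, and Poincaré/coercivity depend only on L. Here a(u, u) = ∫(u')² + (13)·∫u².
Here c = 13 ≥ 1, so a(u,u) = ∫(u')² + c∫u² ≥ ∫(u')² + ∫u² = ||u||_{H^1}², i.e. α = 1 works. No larger α is possible: a(u,u) ≥ α||u||_{H^1}² means (1−α)∫(u')² ≥ (α−c)∫u², and for the modes u_n = sin(nπ(x−x₀)/L) (x₀ the left endpoint) one has ∫u_n²/∫(u_n')² = (L/(nπ))² → 0, so a(u_n,u_n)/||u_n||_{H^1}² → 1. Hence the optimal constant is α = 1.
Therefore α = 1.


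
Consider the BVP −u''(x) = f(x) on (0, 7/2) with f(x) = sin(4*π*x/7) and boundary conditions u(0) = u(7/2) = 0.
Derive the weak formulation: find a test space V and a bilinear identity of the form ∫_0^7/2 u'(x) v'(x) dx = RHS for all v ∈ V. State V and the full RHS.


V = H^1_0(0, 7/2) (so v(0) = v(7/2) = 0); weak form: ∫_0^7/2 u'v' dx = ∫_0^7/2 (sin(4*π*x/7)) v dx for all v ∈ V.

Multiply both sides by a test function v and integrate from 0 to 7/2:
  ∫_0^7/2 −u''(x) v(x) dx = ∫_0^7/2 f(x) v(x) dx.
Integrate the LHS by parts once:
  ∫_0^7/2 −u'' v dx = −[u'(x) v(x)]_0^7/2 + ∫_0^7/2 u'(x) v'(x) dx.
Thus ∫_0^7/2 u'(x) v'(x) dx = ∫_0^7/2 f(x) v(x) dx + [u'(x) v(x)]_0^7/2.
Choose V so that boundary terms are either known or forced to vanish.
u is Dirichlet: u(0) = u(7/2) = 0. Let V = H^1_0(0, 7/2); then v(0) = v(7/2) = 0, and [u' v]_0^7/2 = 0.
Weak formulation: find u (satisfying any essential BC) such that ∫_0^7/2 u'(x) v'(x) dx = ∫_0^7/2 f v dx for all v ∈ V.
Substituting f(x) = sin(4*π*x/7), the right-hand side is ∫_0^7/2 (sin(4*π*x/7)) v dx.


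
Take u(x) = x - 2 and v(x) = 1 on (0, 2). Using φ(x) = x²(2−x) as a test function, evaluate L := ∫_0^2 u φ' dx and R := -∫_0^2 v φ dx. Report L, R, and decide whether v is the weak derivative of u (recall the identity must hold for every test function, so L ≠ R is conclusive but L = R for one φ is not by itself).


LHS = -4/3, RHS = -4/3. Yes, v = u' weakly.

u(x) = x - 2, classical derivative u'(x) = 1.
φ(x) = x²(2−x), so φ'(x) = x*(4 - 3*x).
Note φ(0) = φ(2) = 0, so the boundary term u·φ vanishes.
LHS = ∫_0^2 u(x) φ'(x) dx = ∫_0^2 (-3*x^3 + 10*x^2 - 8*x) dx. Term by term:
  ∫_0^2 -3*x^3 dx = -12;  ∫_0^2 10*x^2 dx = 80/3;  ∫_0^2 -8*x dx = -16.
Sum: -12 + 80/3 − 16 = -4/3.
So LHS = -4/3.
∫_0^2 v(x) φ(x) dx = ∫_0^2 (-x^3 + 2*x^2) dx. Term by term:
  ∫_0^2 -x^3 dx = -4;  ∫_0^2 2*x^2 dx = 16/3.
Sum: -4 + 16/3 = 4/3.
So RHS = -∫_0^2 v(x) φ(x) dx = -4/3.
LHS = RHS, so the identity holds for this test φ.
Moreover u is smooth here and v(x) = u'(x) = 1 pointwise, so the identity holds for every test function. Hence v is the weak derivative of u.


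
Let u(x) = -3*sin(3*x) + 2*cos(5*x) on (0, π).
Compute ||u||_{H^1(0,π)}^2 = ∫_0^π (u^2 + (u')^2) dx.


||u||_{H^1(0,π)}^2 = 97*π

u'(x) = -10*sin(5*x) - 9*cos(3*x).
Expand u² and (u')² and integrate term by term on (0, π), using: for integers n ≥ 1, ∫_0^π sin²(nx) dx = ∫_0^π cos²(nx) dx = π/2; for n ≠ n', ∫_0^π sin(nx)sin(n'x) dx = ∫_0^π cos(nx)cos(n'x) dx = 0; and by product-to-sum, ∫_0^π sin(nx)cos(n'x) dx = ½∫_0^π [sin((n+n')x) + sin((n−n')x)] dx, which is 0 when n+n' is even and 2n/(n²−n'²) when n+n' is odd (it need not vanish on (0, π)).
  u² squared terms: (-3)²·∫sin(3x)² dx = 9·π/2 = 9*π/2;  (2)²·∫cos(5x)² dx = 4·π/2 = 2*π.
  u² cross terms: 2·(-3)·(2)·∫sin(3x)·cos(5x) dx = -12·(0) = 0.
  So ∫_0^π u² dx = 9*π/2 + 2*π + 0 = 13*π/2.
  (u')² squared terms: (-10)²·∫sin(5x)² dx = 100·π/2 = 50*π;  (-9)²·∫cos(3x)² dx = 81·π/2 = 81*π/2.
  (u')² cross terms: 2·(-10)·(-9)·∫sin(5x)·cos(3x) dx = 180·(0) = 0.
  So ∫_0^π (u')² dx = 50*π + 81*π/2 + 0 = 181*π/2.
||u||_{H^1}^2 = (13*π/2) + (181*π/2) = 97*π.


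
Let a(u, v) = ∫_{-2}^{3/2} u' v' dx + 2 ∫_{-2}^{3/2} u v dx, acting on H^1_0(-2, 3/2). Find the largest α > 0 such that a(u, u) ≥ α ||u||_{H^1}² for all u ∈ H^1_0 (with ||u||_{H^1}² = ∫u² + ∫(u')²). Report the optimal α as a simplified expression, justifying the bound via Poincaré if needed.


α = 1

Coercivity of a(·,·) on H^1_0(-2, 3/2) means a(u, u) ≥ α ||u||_{H^1}² for every u ∈ H^1_0.
The interval has length L = 7/2, and Poincaré/coercivity depend only on L. Here a(u, u) = ∫(u')² + (2)·∫u².
Here c = 2 ≥ 1, so a(u,u) = ∫(u')² + c∫u² ≥ ∫(u')² + ∫u² = ||u||_{H^1}², i.e. α = 1 works. No larger α is possible: a(u,u) ≥ α||u||_{H^1}² means (1−α)∫(u')² ≥ (α−c)∫u², and for the modes u_n = sin(nπ(x−x₀)/L) (x₀ the left endpoint) one has ∫u_n²/∫(u_n')² = (L/(nπ))² → 0, so a(u_n,u_n)/||u_n||_{H^1}² → 1. Hence the optimal constant is α = 1.
Therefore α = 1.
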